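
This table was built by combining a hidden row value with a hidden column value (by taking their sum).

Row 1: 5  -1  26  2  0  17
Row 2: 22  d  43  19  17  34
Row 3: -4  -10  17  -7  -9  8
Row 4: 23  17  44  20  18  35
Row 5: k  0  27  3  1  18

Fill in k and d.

k = 6, d = 16

The difference between any two rows is the same in every column — this is an addition table with the headers hidden.
Row 5 minus row 1 is 27 − 26 = 1, so its entry in column 1 is 5 + 1 = 6.
Row 2 minus row 1 is 43 − 26 = 17, so its entry in column 2 is -1 + 17 = 16.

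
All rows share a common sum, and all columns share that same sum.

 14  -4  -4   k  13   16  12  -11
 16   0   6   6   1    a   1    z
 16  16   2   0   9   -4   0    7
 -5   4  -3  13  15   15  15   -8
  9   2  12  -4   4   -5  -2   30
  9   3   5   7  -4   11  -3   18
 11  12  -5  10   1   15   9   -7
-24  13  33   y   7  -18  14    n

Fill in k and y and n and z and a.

Rows 3 and 4 both sum to 46, so that's the common total.
Column 6: 16 − 4 + 15 − 5 + 11 + 15 − 18 = 30, so its missing entry is 46 − 30 = 16.
Row 1: 14 − 4 − 4 + 13 + 16 + 12 − 11 = 36, so its missing entry is 46 − 36 = 10.
Column 4: 10 + 6 + 0 + 13 − 4 + 7 + 10 = 42, so its missing entry is 46 − 42 = 4.
Row 8: -24 + 13 + 33 + 4 + 7 − 18 + 14 = 29, so its missing entry is 46 − 29 = 17.
Row 2: 16 + 0 + 6 + 6 + 1 + 16 + 1 = 46, so its missing entry is 46 − 46 = 0.

k = 10, y = 4, n = 17, z = 0, a = 16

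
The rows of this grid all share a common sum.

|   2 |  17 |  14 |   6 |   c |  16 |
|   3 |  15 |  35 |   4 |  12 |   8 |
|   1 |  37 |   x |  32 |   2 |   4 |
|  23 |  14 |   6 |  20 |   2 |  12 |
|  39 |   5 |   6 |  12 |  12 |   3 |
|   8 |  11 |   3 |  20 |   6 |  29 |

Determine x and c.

x = 1, c = 22

The complete rows each total 77.
Row 3 is missing 77 − 76 = 1 (since 1 + 37 + 32 + 2 + 4 = 76).
Row 1 is missing 77 − 55 = 22 (since 2 + 17 + 14 + 6 + 16 = 55).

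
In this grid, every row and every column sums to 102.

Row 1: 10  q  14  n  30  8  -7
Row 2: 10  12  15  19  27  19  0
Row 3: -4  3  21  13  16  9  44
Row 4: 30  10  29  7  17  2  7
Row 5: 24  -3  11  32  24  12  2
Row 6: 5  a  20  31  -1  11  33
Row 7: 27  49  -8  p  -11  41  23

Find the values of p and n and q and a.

p = -19, n = 19, q = 28, a = 3

Row 7 has 27 + 49 − 8 − 11 + 41 + 23 = 121; the blank must be 102 − 121 = -19.
Row 6 has 5 + 20 + 31 − 1 + 11 + 33 = 99; the blank must be 102 − 99 = 3.
Column 2 has 12 + 3 + 10 − 3 + 3 + 49 = 74; the blank must be 102 − 74 = 28.
Row 1 has 10 + 28 + 14 + 30 + 8 − 7 = 83; the blank must be 102 − 83 = 19.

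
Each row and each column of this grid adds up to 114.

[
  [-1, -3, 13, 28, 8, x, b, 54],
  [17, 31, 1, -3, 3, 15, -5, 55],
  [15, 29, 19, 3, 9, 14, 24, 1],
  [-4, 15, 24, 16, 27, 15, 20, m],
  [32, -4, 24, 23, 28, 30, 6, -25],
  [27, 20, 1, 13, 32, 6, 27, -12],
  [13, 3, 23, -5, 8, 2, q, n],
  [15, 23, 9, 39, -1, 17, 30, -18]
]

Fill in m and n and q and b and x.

Row 4 has -4 + 15 + 24 + 16 + 27 + 15 + 20 = 113; the blank must be 114 − 113 = 1.
Column 8 has 54 + 55 + 1 + 1 − 25 − 12 − 18 = 56; the blank must be 114 − 56 = 58.
Column 6 has 15 + 14 + 15 + 30 + 6 + 2 + 17 = 99; the blank must be 114 − 99 = 15.
Row 1 has -1 − 3 + 13 + 28 + 8 + 15 + 54 = 114; the blank must be 114 − 114 = 0.
Row 7 has 13 + 3 + 23 − 5 + 8 + 2 + 58 = 102; the blank must be 114 − 102 = 12.

m = 1, n = 58, q = 12, b = 0, x = 15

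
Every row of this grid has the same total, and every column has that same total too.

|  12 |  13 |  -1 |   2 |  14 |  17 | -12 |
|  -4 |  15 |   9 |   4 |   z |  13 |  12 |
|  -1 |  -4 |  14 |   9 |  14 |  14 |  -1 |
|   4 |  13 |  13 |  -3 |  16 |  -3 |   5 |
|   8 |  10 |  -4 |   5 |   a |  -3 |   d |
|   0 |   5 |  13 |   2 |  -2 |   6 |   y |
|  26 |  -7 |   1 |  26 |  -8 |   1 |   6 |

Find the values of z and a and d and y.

z = -4, a = 15, d = 14, y = 21

Rows 1 and 3 both sum to 45, so that's the common total.
Row 6 has 0 + 5 + 13 + 2 − 2 + 6 = 24; the blank must be 45 − 24 = 21.
Column 7 has -12 + 12 − 1 + 5 + 21 + 6 = 31; the blank must be 45 − 31 = 14.
Row 5 has 8 + 10 − 4 + 5 − 3 + 14 = 30; the blank must be 45 − 30 = 15.
Row 2 has -4 + 15 + 9 + 4 + 13 + 12 = 49; the blank must be 45 − 49 = -4.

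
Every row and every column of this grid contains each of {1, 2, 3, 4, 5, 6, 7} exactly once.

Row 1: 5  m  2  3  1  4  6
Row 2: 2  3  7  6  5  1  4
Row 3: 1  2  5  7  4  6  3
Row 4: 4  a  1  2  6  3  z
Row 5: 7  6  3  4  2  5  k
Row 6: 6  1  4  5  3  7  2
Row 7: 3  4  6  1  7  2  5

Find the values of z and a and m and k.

z = 7, a = 5, m = 7, k = 1

Cell (1,2): row 1 already has {1, 2, 3, 4, 5, 6} → 7.
At (row 5, col 7): row 5 already has {2, 3, 4, 5, 6, 7}, so the value is 1.
At (row 4, col 2): column 2 already has {1, 2, 3, 4, 6, 7}, so the value is 5.
At (row 4, col 7): row 4 already has {1, 2, 3, 4, 5, 6}, so the value is 7.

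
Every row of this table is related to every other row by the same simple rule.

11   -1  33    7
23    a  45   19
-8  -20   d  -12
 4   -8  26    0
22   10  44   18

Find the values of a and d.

The difference between any two rows is the same in every column — this is an addition table with the headers hidden.
Row 2 minus row 1 is 19 − 7 = 12, so its entry in column 2 is -1 + 12 = 11.
Row 3 minus row 1 is -12 − 7 = -19, so its entry in column 3 is 33 + (-19) = 14.

a = 11, d = 14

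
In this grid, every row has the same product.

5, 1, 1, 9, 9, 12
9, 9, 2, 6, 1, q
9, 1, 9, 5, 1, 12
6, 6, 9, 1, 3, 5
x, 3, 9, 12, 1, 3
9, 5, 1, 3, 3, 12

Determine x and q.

Rows 3 and 6 each multiply to 4860, so every row has product 4860.
Row 5: 3×9×12×1×3 = 972, so the missing entry is 4860 ÷ 972 = 5.
Row 2: 9×9×2×6×1 = 972, so the missing entry is 4860 ÷ 972 = 5.

x = 5, q = 5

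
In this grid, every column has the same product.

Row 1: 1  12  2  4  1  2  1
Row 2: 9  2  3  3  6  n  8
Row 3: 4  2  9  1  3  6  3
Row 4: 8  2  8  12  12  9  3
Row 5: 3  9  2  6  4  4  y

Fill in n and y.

n = 2, y = 12

Columns 1 and 2 each multiply to 864, so every column has product 864.
Column 6: 2×6×9×4 = 432, so the missing entry is 864 ÷ 432 = 2.
Column 7: 1×8×3×3 = 72, so the missing entry is 864 ÷ 72 = 12.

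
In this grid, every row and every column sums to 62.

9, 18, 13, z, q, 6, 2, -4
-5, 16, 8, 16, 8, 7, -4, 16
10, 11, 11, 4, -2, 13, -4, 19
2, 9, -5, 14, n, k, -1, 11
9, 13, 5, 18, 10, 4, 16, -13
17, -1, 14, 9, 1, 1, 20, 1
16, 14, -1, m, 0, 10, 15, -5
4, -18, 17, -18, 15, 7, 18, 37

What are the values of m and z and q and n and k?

Row 7 has 16 + 14 − 1 + 0 + 10 + 15 − 5 = 49; the blank must be 62 − 49 = 13.
Column 4 has 16 + 4 + 14 + 18 + 9 + 13 − 18 = 56; the blank must be 62 − 56 = 6.
Row 1 has 9 + 18 + 13 + 6 + 6 + 2 − 4 = 50; the blank must be 62 − 50 = 12.
Column 5 has 12 + 8 − 2 + 10 + 1 + 0 + 15 = 44; the blank must be 62 − 44 = 18.
Row 4 has 2 + 9 − 5 + 14 + 18 − 1 + 11 = 48; the blank must be 62 − 48 = 14.

m = 13, z = 6, q = 12, n = 18, k = 14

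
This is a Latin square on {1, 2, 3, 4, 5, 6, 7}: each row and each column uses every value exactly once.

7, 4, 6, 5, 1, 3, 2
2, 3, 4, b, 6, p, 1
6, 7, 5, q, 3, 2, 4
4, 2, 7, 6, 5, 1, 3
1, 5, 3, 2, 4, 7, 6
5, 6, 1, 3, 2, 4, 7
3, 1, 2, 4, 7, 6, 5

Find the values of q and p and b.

For row 3, column 4: row 3 already has {2, 3, 4, 5, 6, 7}; that leaves 1.
Cell (2,4): column 4 already has {1, 2, 3, 4, 5, 6} → 7.
For row 2, column 6: row 2 already has {1, 2, 3, 4, 6, 7}; that leaves 5.

q = 1, p = 5, b = 7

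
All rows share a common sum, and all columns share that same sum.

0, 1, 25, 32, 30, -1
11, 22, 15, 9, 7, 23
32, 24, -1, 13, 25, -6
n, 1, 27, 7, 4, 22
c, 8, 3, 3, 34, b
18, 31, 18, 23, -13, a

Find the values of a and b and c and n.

Rows 1 and 2 both sum to 87, so that's the common total.
Row 6: 18 + 31 + 18 + 23 − 13 = 77, so its missing entry is 87 − 77 = 10.
Column 6: -1 + 23 − 6 + 22 + 10 = 48, so its missing entry is 87 − 48 = 39.
Row 5: 8 + 3 + 3 + 34 + 39 = 87, so its missing entry is 87 − 87 = 0.
Row 4: 1 + 27 + 7 + 4 + 22 = 61, so its missing entry is 87 − 61 = 26.

a = 10, b = 39, c = 0, n = 26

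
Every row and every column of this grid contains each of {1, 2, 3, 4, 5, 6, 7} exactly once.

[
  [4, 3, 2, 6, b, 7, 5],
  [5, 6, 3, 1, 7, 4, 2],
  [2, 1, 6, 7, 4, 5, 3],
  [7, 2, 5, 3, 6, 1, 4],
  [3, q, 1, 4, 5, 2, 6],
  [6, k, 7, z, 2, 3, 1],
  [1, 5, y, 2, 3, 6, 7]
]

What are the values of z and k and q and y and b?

At (row 7, col 3): row 7 already has {1, 2, 3, 5, 6, 7}, so the value is 4.
Cell (1,5): row 1 already has {2, 3, 4, 5, 6, 7} → 1.
At (row 6, col 4): column 4 already has {1, 2, 3, 4, 6, 7}, so the value is 5.
At (row 6, col 2): row 6 already has {1, 2, 3, 5, 6, 7}, so the value is 4.
At (row 5, col 2): row 5 already has {1, 2, 3, 4, 5, 6}, so the value is 7.

z = 5, k = 4, q = 7, y = 4, b = 1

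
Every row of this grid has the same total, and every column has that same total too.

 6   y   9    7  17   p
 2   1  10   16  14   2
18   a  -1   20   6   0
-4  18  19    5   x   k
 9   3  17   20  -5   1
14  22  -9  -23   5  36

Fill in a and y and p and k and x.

Rows 2 and 5 both sum to 45, so that's the common total.
The known cells in column 5 total 37, leaving 45 − 37 = 8 for the blank.
The known cells in row 3 total 43, leaving 45 − 43 = 2 for the blank.
The known cells in column 2 total 46, leaving 45 − 46 = -1 for the blank.
The known cells in row 1 total 38, leaving 45 − 38 = 7 for the blank.
The known cells in row 4 total 46, leaving 45 − 46 = -1 for the blank.

a = 2, y = -1, p = 7, k = -1, x = 8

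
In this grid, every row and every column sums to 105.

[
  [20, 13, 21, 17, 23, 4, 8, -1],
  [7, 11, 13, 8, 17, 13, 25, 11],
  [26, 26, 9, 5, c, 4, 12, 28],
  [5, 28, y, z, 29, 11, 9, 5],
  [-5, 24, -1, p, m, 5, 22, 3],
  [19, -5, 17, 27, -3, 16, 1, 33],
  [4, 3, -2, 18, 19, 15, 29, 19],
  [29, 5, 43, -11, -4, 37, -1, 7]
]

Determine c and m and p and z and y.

c = -5, m = 29, p = 28, z = 13, y = 5

Row 3 has 26 + 26 + 9 + 5 + 4 + 12 + 28 = 110; the blank must be 105 − 110 = -5.
Column 5 has 23 + 17 − 5 + 29 − 3 + 19 − 4 = 76; the blank must be 105 − 76 = 29.
Row 5 has -5 + 24 − 1 + 29 + 5 + 22 + 3 = 77; the blank must be 105 − 77 = 28.
Column 4 has 17 + 8 + 5 + 28 + 27 + 18 − 11 = 92; the blank must be 105 − 92 = 13.
Row 4 has 5 + 28 + 13 + 29 + 11 + 9 + 5 = 100; the blank must be 105 − 100 = 5.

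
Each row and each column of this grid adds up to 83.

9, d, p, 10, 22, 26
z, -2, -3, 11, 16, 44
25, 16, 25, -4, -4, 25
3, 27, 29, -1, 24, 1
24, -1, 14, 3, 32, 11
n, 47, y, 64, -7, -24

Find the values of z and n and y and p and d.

Column 2: -2 + 16 + 27 − 1 + 47 = 87, so its missing entry is 83 − 87 = -4.
Row 1: 9 − 4 + 10 + 22 + 26 = 63, so its missing entry is 83 − 63 = 20.
Row 2: -2 − 3 + 11 + 16 + 44 = 66, so its missing entry is 83 − 66 = 17.
Column 1: 9 + 17 + 25 + 3 + 24 = 78, so its missing entry is 83 − 78 = 5.
Row 6: 5 + 47 + 64 − 7 − 24 = 85, so its missing entry is 83 − 85 = -2.

z = 17, n = 5, y = -2, p = 20, d = -4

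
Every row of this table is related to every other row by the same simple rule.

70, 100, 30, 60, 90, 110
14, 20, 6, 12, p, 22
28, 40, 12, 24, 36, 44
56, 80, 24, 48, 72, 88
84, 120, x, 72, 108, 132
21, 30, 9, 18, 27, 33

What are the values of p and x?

p = 18, x = 36

Each row is a constant multiple of every other row — this is a multiplication table with the headers hidden.
Row 2 is 12/60 = 1/5 times row 1, so its entry in column 5 is 90 × 1/5 = 18.
Row 5 is 72/60 = 6/5 times row 1, so its entry in column 3 is 30 × 6/5 = 36.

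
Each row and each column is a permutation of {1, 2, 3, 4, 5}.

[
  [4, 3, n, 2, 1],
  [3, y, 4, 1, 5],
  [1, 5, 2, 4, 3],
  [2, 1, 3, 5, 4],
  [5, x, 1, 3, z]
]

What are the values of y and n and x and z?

y = 2, n = 5, x = 4, z = 2

At (row 5, col 5): column 5 already has {1, 3, 4, 5}, so the value is 2.
Cell (2,2): row 2 already has {1, 3, 4, 5} → 2.
For row 5, column 2: row 5 already has {1, 2, 3, 5}; that leaves 4.
At (row 1, col 3): row 1 already has {1, 2, 3, 4}, so the value is 5.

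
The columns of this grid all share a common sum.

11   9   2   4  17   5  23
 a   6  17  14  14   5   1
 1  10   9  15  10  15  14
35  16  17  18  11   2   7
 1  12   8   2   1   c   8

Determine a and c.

a = 5, c = 26

Columns 3 and 4 both add up to 53, so every column sums to 53.
Column 1: 11 + 1 + 35 + 1 = 48, so the missing entry is 53 − 48 = 5.
Column 6: 5 + 5 + 15 + 2 = 27, so the missing entry is 53 − 27 = 26.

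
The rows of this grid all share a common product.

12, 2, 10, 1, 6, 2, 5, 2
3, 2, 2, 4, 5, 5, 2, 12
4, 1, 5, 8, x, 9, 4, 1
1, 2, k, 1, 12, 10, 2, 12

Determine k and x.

k = 5, x = 5

Rows 1 and 2 each multiply to 28800, so every row has product 28800.
Row 4: 1×2×1×12×10×2×12 = 5760, so the missing entry is 28800 ÷ 5760 = 5.
Row 3: 4×1×5×8×9×4×1 = 5760, so the missing entry is 28800 ÷ 5760 = 5.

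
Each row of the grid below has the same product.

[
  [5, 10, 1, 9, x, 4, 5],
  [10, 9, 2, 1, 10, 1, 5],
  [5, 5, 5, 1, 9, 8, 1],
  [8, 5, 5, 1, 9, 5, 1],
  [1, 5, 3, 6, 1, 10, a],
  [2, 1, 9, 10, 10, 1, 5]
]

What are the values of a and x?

Rows 2 and 4 each multiply to 9000, so every row has product 9000.
Row 5: 1×5×3×6×1×10 = 900, so the missing entry is 9000 ÷ 900 = 10.
Row 1: 5×10×1×9×4×5 = 9000, so the missing entry is 9000 ÷ 9000 = 1.

a = 10, x = 1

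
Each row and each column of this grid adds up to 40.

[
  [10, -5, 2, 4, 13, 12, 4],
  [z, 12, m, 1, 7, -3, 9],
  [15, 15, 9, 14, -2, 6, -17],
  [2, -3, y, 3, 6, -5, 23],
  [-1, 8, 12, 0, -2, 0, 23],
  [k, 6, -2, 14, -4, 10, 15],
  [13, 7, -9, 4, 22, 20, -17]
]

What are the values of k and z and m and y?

Row 4 has 2 − 3 + 3 + 6 − 5 + 23 = 26; the blank must be 40 − 26 = 14.
Column 3 has 2 + 9 + 14 + 12 − 2 − 9 = 26; the blank must be 40 − 26 = 14.
Row 2 has 12 + 14 + 1 + 7 − 3 + 9 = 40; the blank must be 40 − 40 = 0.
Row 6 has 6 − 2 + 14 − 4 + 10 + 15 = 39; the blank must be 40 − 39 = 1.

k = 1, z = 0, m = 14, y = 14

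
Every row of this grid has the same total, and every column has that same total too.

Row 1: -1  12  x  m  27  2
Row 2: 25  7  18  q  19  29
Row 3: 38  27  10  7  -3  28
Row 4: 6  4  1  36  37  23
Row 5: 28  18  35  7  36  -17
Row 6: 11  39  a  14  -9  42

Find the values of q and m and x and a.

q = 9, m = 34, x = 33, a = 10

Rows 3 and 4 both sum to 107, so that's the common total.
The known cells in row 2 total 98, leaving 107 − 98 = 9 for the blank.
The known cells in column 4 total 73, leaving 107 − 73 = 34 for the blank.
The known cells in row 1 total 74, leaving 107 − 74 = 33 for the blank.
The known cells in row 6 total 97, leaving 107 − 97 = 10 for the blank.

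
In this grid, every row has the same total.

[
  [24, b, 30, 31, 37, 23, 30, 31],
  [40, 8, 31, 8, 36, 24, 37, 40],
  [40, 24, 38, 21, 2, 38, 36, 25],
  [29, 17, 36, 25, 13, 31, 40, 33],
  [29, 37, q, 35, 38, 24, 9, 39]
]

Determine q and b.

Rows 2 and 3 both add up to 224, so every row sums to 224.
Row 5: 29 + 37 + 35 + 38 + 24 + 9 + 39 = 211, so the missing entry is 224 − 211 = 13.
Row 1: 24 + 30 + 31 + 37 + 23 + 30 + 31 = 206, so the missing entry is 224 − 206 = 18.

q = 13, b = 18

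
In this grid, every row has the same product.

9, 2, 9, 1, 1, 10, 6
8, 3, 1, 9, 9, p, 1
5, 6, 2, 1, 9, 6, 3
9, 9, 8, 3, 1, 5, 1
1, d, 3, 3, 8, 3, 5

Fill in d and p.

d = 9, p = 5

Rows 3 and 4 each multiply to 9720, so every row has product 9720.
Row 5: 1×3×3×8×3×5 = 1080, so the missing entry is 9720 ÷ 1080 = 9.
Row 2: 8×3×1×9×9×1 = 1944, so the missing entry is 9720 ÷ 1944 = 5.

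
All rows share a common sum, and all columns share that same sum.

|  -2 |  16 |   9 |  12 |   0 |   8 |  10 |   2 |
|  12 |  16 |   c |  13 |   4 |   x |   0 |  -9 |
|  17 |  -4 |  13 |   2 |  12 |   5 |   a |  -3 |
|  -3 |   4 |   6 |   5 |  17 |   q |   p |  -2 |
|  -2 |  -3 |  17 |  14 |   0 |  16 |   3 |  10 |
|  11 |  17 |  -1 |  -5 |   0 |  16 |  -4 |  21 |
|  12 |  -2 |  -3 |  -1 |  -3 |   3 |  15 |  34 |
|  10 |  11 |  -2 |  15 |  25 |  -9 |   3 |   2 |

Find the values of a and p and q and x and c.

Rows 1 and 5 both sum to 55, so that's the common total.
Column 3 has 9 + 13 + 6 + 17 − 1 − 3 − 2 = 39; the blank must be 55 − 39 = 16.
Row 2 has 12 + 16 + 16 + 13 + 4 + 0 − 9 = 52; the blank must be 55 − 52 = 3.
Row 3 has 17 − 4 + 13 + 2 + 12 + 5 − 3 = 42; the blank must be 55 − 42 = 13.
Column 7 has 10 + 0 + 13 + 3 − 4 + 15 + 3 = 40; the blank must be 55 − 40 = 15.
Row 4 has -3 + 4 + 6 + 5 + 17 + 15 − 2 = 42; the blank must be 55 − 42 = 13.

a = 13, p = 15, q = 13, x = 3, c = 16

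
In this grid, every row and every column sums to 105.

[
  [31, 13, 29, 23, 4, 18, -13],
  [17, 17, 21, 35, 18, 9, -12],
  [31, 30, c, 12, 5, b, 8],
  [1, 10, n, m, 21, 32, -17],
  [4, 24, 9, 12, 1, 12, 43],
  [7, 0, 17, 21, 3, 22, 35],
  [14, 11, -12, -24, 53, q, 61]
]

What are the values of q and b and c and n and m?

The known cells in row 7 total 103, leaving 105 − 103 = 2 for the blank.
The known cells in column 4 total 79, leaving 105 − 79 = 26 for the blank.
The known cells in row 4 total 73, leaving 105 − 73 = 32 for the blank.
The known cells in column 3 total 96, leaving 105 − 96 = 9 for the blank.
The known cells in row 3 total 95, leaving 105 − 95 = 10 for the blank.

q = 2, b = 10, c = 9, n = 32, m = 26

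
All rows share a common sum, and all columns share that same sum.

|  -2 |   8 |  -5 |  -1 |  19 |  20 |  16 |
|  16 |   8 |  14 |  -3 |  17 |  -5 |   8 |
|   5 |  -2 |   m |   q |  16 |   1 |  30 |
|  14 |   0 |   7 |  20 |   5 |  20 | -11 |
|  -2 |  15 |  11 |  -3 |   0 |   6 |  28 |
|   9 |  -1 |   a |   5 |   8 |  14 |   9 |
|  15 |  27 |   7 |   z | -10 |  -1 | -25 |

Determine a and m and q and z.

a = 11, m = 10, q = -5, z = 42

Rows 1 and 2 both sum to 55, so that's the common total.
Row 7: 15 + 27 + 7 − 10 − 1 − 25 = 13, so its missing entry is 55 − 13 = 42.
Column 4: -1 − 3 + 20 − 3 + 5 + 42 = 60, so its missing entry is 55 − 60 = -5.
Row 3: 5 − 2 − 5 + 16 + 1 + 30 = 45, so its missing entry is 55 − 45 = 10.
Row 6: 9 − 1 + 5 + 8 + 14 + 9 = 44, so its missing entry is 55 − 44 = 11.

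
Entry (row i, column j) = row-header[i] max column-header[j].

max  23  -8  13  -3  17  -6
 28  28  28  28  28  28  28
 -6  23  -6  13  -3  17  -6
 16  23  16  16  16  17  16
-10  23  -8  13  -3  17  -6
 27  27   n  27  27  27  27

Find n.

27

max(27, -8) = 27.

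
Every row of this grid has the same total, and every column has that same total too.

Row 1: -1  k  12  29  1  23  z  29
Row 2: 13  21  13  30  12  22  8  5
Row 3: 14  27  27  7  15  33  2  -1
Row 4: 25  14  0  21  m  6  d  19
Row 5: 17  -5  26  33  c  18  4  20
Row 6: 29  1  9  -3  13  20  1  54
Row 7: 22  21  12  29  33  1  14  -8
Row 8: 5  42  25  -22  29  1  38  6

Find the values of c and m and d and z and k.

Rows 2 and 3 both sum to 124, so that's the common total.
The known cells in row 5 total 113, leaving 124 − 113 = 11 for the blank.
The known cells in column 2 total 121, leaving 124 − 121 = 3 for the blank.
The known cells in column 5 total 114, leaving 124 − 114 = 10 for the blank.
The known cells in row 1 total 96, leaving 124 − 96 = 28 for the blank.
The known cells in row 4 total 95, leaving 124 − 95 = 29 for the blank.

c = 11, m = 10, d = 29, z = 28, k = 3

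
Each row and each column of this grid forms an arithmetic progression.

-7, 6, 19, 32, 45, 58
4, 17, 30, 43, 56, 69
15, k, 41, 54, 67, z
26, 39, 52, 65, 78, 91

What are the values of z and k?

z = 80, k = 28

Along each row the entries change by 13 per step; down each column they change by 11.
Row 3: from 15 at column 1, stepping by 13 to column 6 gives 80.
Row 3: from 15 at column 1, stepping by 13 to column 2 gives 28.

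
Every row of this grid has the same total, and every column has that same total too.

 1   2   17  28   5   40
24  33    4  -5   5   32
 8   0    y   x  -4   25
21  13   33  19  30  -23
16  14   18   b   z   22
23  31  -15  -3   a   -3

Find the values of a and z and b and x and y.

a = 60, z = -3, b = 26, x = 28, y = 36

Rows 1 and 2 both sum to 93, so that's the common total.
The known cells in row 6 total 33, leaving 93 − 33 = 60 for the blank.
The known cells in column 5 total 96, leaving 93 − 96 = -3 for the blank.
The known cells in row 5 total 67, leaving 93 − 67 = 26 for the blank.
The known cells in column 4 total 65, leaving 93 − 65 = 28 for the blank.
The known cells in row 3 total 57, leaving 93 − 57 = 36 for the blank.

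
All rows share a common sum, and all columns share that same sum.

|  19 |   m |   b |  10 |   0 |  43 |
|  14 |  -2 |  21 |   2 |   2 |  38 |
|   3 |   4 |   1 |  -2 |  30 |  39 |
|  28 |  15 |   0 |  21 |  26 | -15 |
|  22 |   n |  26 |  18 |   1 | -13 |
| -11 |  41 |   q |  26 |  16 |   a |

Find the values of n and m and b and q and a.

n = 21, m = -4, b = 7, q = 20, a = -17

Rows 2 and 3 both sum to 75, so that's the common total.
Column 6 has 43 + 38 + 39 − 15 − 13 = 92; the blank must be 75 − 92 = -17.
Row 5 has 22 + 26 + 18 + 1 − 13 = 54; the blank must be 75 − 54 = 21.
Column 2 has -2 + 4 + 15 + 21 + 41 = 79; the blank must be 75 − 79 = -4.
Row 1 has 19 − 4 + 10 + 0 + 43 = 68; the blank must be 75 − 68 = 7.
Row 6 has -11 + 41 + 26 + 16 − 17 = 55; the blank must be 75 − 55 = 20.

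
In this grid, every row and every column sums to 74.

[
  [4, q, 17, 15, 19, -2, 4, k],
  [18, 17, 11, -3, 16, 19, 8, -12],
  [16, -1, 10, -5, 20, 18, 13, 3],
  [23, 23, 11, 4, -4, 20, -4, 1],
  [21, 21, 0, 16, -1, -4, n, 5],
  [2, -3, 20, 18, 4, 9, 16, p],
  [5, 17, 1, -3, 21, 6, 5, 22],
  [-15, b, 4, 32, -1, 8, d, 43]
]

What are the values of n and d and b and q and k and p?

Row 5: 21 + 21 + 0 + 16 − 1 − 4 + 5 = 58, so its missing entry is 74 − 58 = 16.
Row 6: 2 − 3 + 20 + 18 + 4 + 9 + 16 = 66, so its missing entry is 74 − 66 = 8.
Column 8: -12 + 3 + 1 + 5 + 8 + 22 + 43 = 70, so its missing entry is 74 − 70 = 4.
Row 1: 4 + 17 + 15 + 19 − 2 + 4 + 4 = 61, so its missing entry is 74 − 61 = 13.
Column 2: 13 + 17 − 1 + 23 + 21 − 3 + 17 = 87, so its missing entry is 74 − 87 = -13.
Row 8: -15 − 13 + 4 + 32 − 1 + 8 + 43 = 58, so its missing entry is 74 − 58 = 16.

n = 16, d = 16, b = -13, q = 13, k = 4, p = 8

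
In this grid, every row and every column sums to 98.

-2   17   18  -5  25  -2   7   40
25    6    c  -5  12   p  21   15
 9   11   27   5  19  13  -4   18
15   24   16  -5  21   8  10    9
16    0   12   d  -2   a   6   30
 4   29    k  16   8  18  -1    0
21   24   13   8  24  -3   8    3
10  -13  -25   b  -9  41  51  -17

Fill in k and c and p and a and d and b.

Row 8: 10 − 13 − 25 − 9 + 41 + 51 − 17 = 38, so its missing entry is 98 − 38 = 60.
Column 4: -5 − 5 + 5 − 5 + 16 + 8 + 60 = 74, so its missing entry is 98 − 74 = 24.
Row 5: 16 + 0 + 12 + 24 − 2 + 6 + 30 = 86, so its missing entry is 98 − 86 = 12.
Column 6: -2 + 13 + 8 + 12 + 18 − 3 + 41 = 87, so its missing entry is 98 − 87 = 11.
Row 2: 25 + 6 − 5 + 12 + 11 + 21 + 15 = 85, so its missing entry is 98 − 85 = 13.
Row 6: 4 + 29 + 16 + 8 + 18 − 1 + 0 = 74, so its missing entry is 98 − 74 = 24.

k = 24, c = 13, p = 11, a = 12, d = 24, b = 60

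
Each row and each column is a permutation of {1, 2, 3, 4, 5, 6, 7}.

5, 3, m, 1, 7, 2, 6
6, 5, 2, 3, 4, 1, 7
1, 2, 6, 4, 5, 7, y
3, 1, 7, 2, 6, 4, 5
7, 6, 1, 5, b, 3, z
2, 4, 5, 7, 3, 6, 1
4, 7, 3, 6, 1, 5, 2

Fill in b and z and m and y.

b = 2, z = 4, m = 4, y = 3

At (row 5, col 5): column 5 already has {1, 3, 4, 5, 6, 7}, so the value is 2.
Cell (1,3): row 1 already has {1, 2, 3, 5, 6, 7} → 4.
At (row 5, col 7): row 5 already has {1, 2, 3, 5, 6, 7}, so the value is 4.
At (row 3, col 7): row 3 already has {1, 2, 4, 5, 6, 7}, so the value is 3.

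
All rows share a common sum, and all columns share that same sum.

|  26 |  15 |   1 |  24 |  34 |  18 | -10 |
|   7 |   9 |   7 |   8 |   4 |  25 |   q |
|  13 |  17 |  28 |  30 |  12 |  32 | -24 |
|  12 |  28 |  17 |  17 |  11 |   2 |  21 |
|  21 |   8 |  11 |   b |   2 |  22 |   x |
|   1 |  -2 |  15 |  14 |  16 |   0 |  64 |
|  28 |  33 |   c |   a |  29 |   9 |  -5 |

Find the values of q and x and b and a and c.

q = 48, x = 14, b = 30, a = -15, c = 29

Rows 1 and 3 both sum to 108, so that's the common total.
Column 3 has 1 + 7 + 28 + 17 + 11 + 15 = 79; the blank must be 108 − 79 = 29.
Row 2 has 7 + 9 + 7 + 8 + 4 + 25 = 60; the blank must be 108 − 60 = 48.
Column 7 has -10 + 48 − 24 + 21 + 64 − 5 = 94; the blank must be 108 − 94 = 14.
Row 5 has 21 + 8 + 11 + 2 + 22 + 14 = 78; the blank must be 108 − 78 = 30.
Row 7 has 28 + 33 + 29 + 29 + 9 − 5 = 123; the blank must be 108 − 123 = -15.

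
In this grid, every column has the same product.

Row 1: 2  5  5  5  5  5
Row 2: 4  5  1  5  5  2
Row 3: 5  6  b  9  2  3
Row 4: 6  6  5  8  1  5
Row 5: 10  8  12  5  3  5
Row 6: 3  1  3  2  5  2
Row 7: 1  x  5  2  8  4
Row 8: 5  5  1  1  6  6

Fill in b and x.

b = 8, x = 1

Columns 1 and 6 each multiply to 36000, so every column has product 36000.
Column 3: 5×1×5×12×3×5×1 = 4500, so the missing entry is 36000 ÷ 4500 = 8.
Column 2: 5×5×6×6×8×1×5 = 36000, so the missing entry is 36000 ÷ 36000 = 1.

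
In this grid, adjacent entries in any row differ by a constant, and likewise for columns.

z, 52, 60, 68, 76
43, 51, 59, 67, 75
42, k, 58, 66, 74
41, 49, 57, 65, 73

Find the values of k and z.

k = 50, z = 44

Along each row the entries change by 8 per step; down each column they change by -1.
Row 3: from 42 at column 1, stepping by 8 to column 2 gives 50.
Row 1: from 52 at column 2, stepping by 8 to column 1 gives 44.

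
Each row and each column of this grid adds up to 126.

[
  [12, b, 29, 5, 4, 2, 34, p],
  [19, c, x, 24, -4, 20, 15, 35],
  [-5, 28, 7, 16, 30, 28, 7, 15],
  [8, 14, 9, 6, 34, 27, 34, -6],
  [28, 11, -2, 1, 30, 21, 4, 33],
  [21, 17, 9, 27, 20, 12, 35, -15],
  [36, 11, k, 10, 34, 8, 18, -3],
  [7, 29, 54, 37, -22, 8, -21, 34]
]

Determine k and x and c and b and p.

k = 12, x = 8, c = 9, b = 7, p = 33

Column 8: 35 + 15 − 6 + 33 − 15 − 3 + 34 = 93, so its missing entry is 126 − 93 = 33.
Row 1: 12 + 29 + 5 + 4 + 2 + 34 + 33 = 119, so its missing entry is 126 − 119 = 7.
Row 7: 36 + 11 + 10 + 34 + 8 + 18 − 3 = 114, so its missing entry is 126 − 114 = 12.
Column 3: 29 + 7 + 9 − 2 + 9 + 12 + 54 = 118, so its missing entry is 126 − 118 = 8.
Row 2: 19 + 8 + 24 − 4 + 20 + 15 + 35 = 117, so its missing entry is 126 − 117 = 9.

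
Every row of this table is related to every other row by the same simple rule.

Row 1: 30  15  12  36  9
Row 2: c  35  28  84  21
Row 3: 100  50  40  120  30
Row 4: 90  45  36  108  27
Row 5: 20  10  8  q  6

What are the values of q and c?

Each row is a constant multiple of every other row — this is a multiplication table with the headers hidden.
Row 5 is 8/12 = 2/3 times row 1, so its entry in column 4 is 36 × 2/3 = 24.
Row 2 is 28/12 = 7/3 times row 1, so its entry in column 1 is 30 × 7/3 = 70.

q = 24, c = 70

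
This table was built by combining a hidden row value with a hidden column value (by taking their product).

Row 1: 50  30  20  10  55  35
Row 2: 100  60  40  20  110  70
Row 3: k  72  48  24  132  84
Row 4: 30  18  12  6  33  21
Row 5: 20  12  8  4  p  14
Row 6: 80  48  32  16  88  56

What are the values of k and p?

Each row is a constant multiple of every other row — this is a multiplication table with the headers hidden.
Row 3 is 72/30 = 12/5 times row 1, so its entry in column 1 is 50 × 12/5 = 120.
Row 5 is 12/30 = 2/5 times row 1, so its entry in column 5 is 55 × 2/5 = 22.

k = 120, p = 22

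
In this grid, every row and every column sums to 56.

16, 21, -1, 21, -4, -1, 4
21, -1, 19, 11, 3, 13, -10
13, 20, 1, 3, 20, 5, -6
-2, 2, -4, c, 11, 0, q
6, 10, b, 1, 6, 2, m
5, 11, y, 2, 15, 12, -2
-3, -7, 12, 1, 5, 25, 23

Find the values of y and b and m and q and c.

The known cells in column 4 total 39, leaving 56 − 39 = 17 for the blank.
The known cells in row 4 total 24, leaving 56 − 24 = 32 for the blank.
The known cells in column 7 total 41, leaving 56 − 41 = 15 for the blank.
The known cells in row 5 total 40, leaving 56 − 40 = 16 for the blank.
The known cells in row 6 total 43, leaving 56 − 43 = 13 for the blank.

y = 13, b = 16, m = 15, q = 32, c = 17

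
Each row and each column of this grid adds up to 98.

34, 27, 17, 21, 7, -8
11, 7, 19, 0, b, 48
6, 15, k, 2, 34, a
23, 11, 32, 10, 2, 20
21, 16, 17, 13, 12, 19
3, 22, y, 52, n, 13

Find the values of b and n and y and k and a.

Row 2: 11 + 7 + 19 + 0 + 48 = 85, so its missing entry is 98 − 85 = 13.
Column 5: 7 + 13 + 34 + 2 + 12 = 68, so its missing entry is 98 − 68 = 30.
Column 6: -8 + 48 + 20 + 19 + 13 = 92, so its missing entry is 98 − 92 = 6.
Row 3: 6 + 15 + 2 + 34 + 6 = 63, so its missing entry is 98 − 63 = 35.
Row 6: 3 + 22 + 52 + 30 + 13 = 120, so its missing entry is 98 − 120 = -22.

b = 13, n = 30, y = -22, k = 35, a = 6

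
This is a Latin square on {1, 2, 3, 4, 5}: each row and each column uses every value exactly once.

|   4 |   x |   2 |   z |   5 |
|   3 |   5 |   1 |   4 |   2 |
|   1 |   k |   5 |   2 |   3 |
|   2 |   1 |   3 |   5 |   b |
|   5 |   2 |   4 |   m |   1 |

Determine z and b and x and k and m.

z = 1, b = 4, x = 3, k = 4, m = 3

For row 3, column 2: row 3 already has {1, 2, 3, 5}; that leaves 4.
At (row 1, col 2): column 2 already has {1, 2, 4, 5}, so the value is 3.
At (row 4, col 5): row 4 already has {1, 2, 3, 5}, so the value is 4.
Cell (5,4): row 5 already has {1, 2, 4, 5} → 3.
For row 1, column 4: row 1 already has {2, 3, 4, 5}; that leaves 1.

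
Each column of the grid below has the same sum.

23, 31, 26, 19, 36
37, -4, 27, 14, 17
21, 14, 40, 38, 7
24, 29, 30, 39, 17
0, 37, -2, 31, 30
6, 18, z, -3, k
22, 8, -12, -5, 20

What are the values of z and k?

Columns 2 and 4 both add up to 133, so every column sums to 133.
Column 3: 26 + 27 + 40 + 30 − 2 − 12 = 109, so the missing entry is 133 − 109 = 24.
Column 5: 36 + 17 + 7 + 17 + 30 + 20 = 127, so the missing entry is 133 − 127 = 6.

z = 24, k = 6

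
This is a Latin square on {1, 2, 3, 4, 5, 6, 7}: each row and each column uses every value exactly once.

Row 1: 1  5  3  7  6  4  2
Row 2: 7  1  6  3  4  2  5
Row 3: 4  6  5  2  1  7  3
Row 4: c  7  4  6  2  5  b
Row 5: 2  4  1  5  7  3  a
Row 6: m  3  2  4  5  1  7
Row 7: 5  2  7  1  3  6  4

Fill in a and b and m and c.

a = 6, b = 1, m = 6, c = 3

For row 5, column 7: row 5 already has {1, 2, 3, 4, 5, 7}; that leaves 6.
At (row 6, col 1): row 6 already has {1, 2, 3, 4, 5, 7}, so the value is 6.
At (row 4, col 7): column 7 already has {2, 3, 4, 5, 6, 7}, so the value is 1.
Cell (4,1): row 4 already has {1, 2, 4, 5, 6, 7} → 3.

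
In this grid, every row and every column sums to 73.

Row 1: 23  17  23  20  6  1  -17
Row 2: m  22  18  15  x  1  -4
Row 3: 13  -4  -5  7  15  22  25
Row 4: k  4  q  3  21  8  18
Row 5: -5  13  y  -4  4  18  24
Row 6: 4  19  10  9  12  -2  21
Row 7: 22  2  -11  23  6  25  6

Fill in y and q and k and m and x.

y = 23, q = 15, k = 4, m = 12, x = 9

The known cells in column 5 total 64, leaving 73 − 64 = 9 for the blank.
The known cells in row 5 total 50, leaving 73 − 50 = 23 for the blank.
The known cells in row 2 total 61, leaving 73 − 61 = 12 for the blank.
The known cells in column 1 total 69, leaving 73 − 69 = 4 for the blank.
The known cells in row 4 total 58, leaving 73 − 58 = 15 for the blank.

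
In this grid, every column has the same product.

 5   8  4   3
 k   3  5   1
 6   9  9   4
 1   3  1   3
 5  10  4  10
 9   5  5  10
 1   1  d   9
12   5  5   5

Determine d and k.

d = 9, k = 10

Columns 2 and 4 each multiply to 162000, so every column has product 162000.
Column 3: 4×5×9×1×4×5×5 = 18000, so the missing entry is 162000 ÷ 18000 = 9.
Column 1: 5×6×1×5×9×1×12 = 16200, so the missing entry is 162000 ÷ 16200 = 10.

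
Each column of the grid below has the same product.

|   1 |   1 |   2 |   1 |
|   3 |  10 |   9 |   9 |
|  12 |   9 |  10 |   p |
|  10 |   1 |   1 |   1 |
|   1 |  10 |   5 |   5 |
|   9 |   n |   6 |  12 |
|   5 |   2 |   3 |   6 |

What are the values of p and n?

p = 5, n = 9

Columns 1 and 3 each multiply to 16200, so every column has product 16200.
Column 4: 1×9×1×5×12×6 = 3240, so the missing entry is 16200 ÷ 3240 = 5.
Column 2: 1×10×9×1×10×2 = 1800, so the missing entry is 16200 ÷ 1800 = 9.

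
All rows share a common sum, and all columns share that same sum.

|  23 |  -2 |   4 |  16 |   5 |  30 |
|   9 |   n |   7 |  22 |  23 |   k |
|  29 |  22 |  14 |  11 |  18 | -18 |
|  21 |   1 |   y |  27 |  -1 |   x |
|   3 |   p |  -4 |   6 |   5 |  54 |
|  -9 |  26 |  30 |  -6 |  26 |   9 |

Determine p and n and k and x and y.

p = 12, n = 17, k = -2, x = 3, y = 25

Rows 1 and 3 both sum to 76, so that's the common total.
Column 3: 4 + 7 + 14 − 4 + 30 = 51, so its missing entry is 76 − 51 = 25.
Row 5: 3 − 4 + 6 + 5 + 54 = 64, so its missing entry is 76 − 64 = 12.
Column 2: -2 + 22 + 1 + 12 + 26 = 59, so its missing entry is 76 − 59 = 17.
Row 2: 9 + 17 + 7 + 22 + 23 = 78, so its missing entry is 76 − 78 = -2.
Row 4: 21 + 1 + 25 + 27 − 1 = 73, so its missing entry is 76 − 73 = 3.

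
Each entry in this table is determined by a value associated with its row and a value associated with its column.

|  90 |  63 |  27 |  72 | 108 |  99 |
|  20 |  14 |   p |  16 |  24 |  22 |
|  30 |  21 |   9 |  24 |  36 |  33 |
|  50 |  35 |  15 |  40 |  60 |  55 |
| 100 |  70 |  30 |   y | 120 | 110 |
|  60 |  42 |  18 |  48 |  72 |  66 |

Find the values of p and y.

p = 6, y = 80

Each row is a constant multiple of every other row — this is a multiplication table with the headers hidden.
Row 2 is 22/99 = 2/9 times row 1, so its entry in column 3 is 27 × 2/9 = 6.
Row 5 is 110/99 = 10/9 times row 1, so its entry in column 4 is 72 × 10/9 = 80.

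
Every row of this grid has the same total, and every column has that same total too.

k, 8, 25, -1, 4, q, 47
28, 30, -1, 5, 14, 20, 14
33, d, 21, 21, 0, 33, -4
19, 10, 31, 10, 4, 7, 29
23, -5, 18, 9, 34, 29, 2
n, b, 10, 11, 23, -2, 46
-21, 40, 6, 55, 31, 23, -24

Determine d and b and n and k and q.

Rows 2 and 4 both sum to 110, so that's the common total.
Row 3 has 33 + 21 + 21 + 0 + 33 − 4 = 104; the blank must be 110 − 104 = 6.
Column 2 has 8 + 30 + 6 + 10 − 5 + 40 = 89; the blank must be 110 − 89 = 21.
Row 6 has 21 + 10 + 11 + 23 − 2 + 46 = 109; the blank must be 110 − 109 = 1.
Column 1 has 28 + 33 + 19 + 23 + 1 − 21 = 83; the blank must be 110 − 83 = 27.
Row 1 has 27 + 8 + 25 − 1 + 4 + 47 = 110; the blank must be 110 − 110 = 0.

d = 6, b = 21, n = 1, k = 27, q = 0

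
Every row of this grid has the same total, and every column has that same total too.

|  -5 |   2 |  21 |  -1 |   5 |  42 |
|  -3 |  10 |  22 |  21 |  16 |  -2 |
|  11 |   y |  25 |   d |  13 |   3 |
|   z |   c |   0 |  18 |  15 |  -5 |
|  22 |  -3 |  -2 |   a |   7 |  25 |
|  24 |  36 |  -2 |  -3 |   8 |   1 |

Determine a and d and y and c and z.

a = 15, d = 14, y = -2, c = 21, z = 15

Rows 1 and 2 both sum to 64, so that's the common total.
The known cells in row 5 total 49, leaving 64 − 49 = 15 for the blank.
The known cells in column 1 total 49, leaving 64 − 49 = 15 for the blank.
The known cells in row 4 total 43, leaving 64 − 43 = 21 for the blank.
The known cells in column 2 total 66, leaving 64 − 66 = -2 for the blank.
The known cells in row 3 total 50, leaving 64 − 50 = 14 for the blank.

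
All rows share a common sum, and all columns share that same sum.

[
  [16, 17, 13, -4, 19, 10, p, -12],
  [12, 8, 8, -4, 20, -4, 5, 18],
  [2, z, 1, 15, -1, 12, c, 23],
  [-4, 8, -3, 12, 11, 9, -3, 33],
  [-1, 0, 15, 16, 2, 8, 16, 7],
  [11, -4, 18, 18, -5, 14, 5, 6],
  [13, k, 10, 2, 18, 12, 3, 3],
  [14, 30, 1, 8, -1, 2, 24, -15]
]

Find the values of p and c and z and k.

Rows 2 and 4 both sum to 63, so that's the common total.
The known cells in row 7 total 61, leaving 63 − 61 = 2 for the blank.
The known cells in column 2 total 61, leaving 63 − 61 = 2 for the blank.
The known cells in row 3 total 54, leaving 63 − 54 = 9 for the blank.
The known cells in row 1 total 59, leaving 63 − 59 = 4 for the blank.

p = 4, c = 9, z = 2, k = 2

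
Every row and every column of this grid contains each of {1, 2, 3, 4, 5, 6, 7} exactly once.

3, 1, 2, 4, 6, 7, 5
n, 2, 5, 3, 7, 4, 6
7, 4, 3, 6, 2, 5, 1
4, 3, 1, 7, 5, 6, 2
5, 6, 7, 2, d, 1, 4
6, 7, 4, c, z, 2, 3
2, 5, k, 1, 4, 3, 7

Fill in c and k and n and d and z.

c = 5, k = 6, n = 1, d = 3, z = 1

At (row 5, col 5): row 5 already has {1, 2, 4, 5, 6, 7}, so the value is 3.
For row 7, column 3: row 7 already has {1, 2, 3, 4, 5, 7}; that leaves 6.
Cell (6,4): column 4 already has {1, 2, 3, 4, 6, 7} → 5.
At (row 6, col 5): row 6 already has {2, 3, 4, 5, 6, 7}, so the value is 1.
At (row 2, col 1): row 2 already has {2, 3, 4, 5, 6, 7}, so the value is 1.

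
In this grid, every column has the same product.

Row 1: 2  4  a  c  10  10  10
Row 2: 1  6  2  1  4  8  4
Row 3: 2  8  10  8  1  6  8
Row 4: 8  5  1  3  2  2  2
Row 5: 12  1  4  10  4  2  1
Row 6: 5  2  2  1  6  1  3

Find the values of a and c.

Columns 2 and 6 each multiply to 1920, so every column has product 1920.
Column 3: 2×10×1×4×2 = 160, so the missing entry is 1920 ÷ 160 = 12.
Column 4: 1×8×3×10×1 = 240, so the missing entry is 1920 ÷ 240 = 8.

a = 12, c = 8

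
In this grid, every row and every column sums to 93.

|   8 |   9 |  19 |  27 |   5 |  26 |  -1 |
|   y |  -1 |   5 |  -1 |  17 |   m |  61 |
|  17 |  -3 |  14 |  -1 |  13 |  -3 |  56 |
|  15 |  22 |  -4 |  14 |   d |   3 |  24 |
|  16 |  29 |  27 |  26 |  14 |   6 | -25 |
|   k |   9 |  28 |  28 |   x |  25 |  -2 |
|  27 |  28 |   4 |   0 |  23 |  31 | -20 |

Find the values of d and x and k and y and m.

The known cells in row 4 total 74, leaving 93 − 74 = 19 for the blank.
The known cells in column 6 total 88, leaving 93 − 88 = 5 for the blank.
The known cells in column 5 total 91, leaving 93 − 91 = 2 for the blank.
The known cells in row 6 total 90, leaving 93 − 90 = 3 for the blank.
The known cells in row 2 total 86, leaving 93 − 86 = 7 for the blank.

d = 19, x = 2, k = 3, y = 7, m = 5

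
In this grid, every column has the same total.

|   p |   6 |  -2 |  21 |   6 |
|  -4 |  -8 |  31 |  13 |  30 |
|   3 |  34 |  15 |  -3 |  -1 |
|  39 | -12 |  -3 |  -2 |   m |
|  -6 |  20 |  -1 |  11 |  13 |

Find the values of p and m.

Column 2 sums to 40 and so does column 4; that's the common total.
In column 1 the known cells total 32, leaving 40 − 32 = 8.
In column 5 the known cells total 48, leaving 40 − 48 = -8.

p = 8, m = -8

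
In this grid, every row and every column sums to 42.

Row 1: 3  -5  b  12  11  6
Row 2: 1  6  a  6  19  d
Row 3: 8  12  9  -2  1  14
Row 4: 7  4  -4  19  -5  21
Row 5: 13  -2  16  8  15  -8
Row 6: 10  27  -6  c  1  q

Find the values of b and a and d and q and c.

b = 15, a = 12, d = -2, q = 11, c = -1

Row 1: 3 − 5 + 12 + 11 + 6 = 27, so its missing entry is 42 − 27 = 15.
Column 3: 15 + 9 − 4 + 16 − 6 = 30, so its missing entry is 42 − 30 = 12.
Row 2: 1 + 6 + 12 + 6 + 19 = 44, so its missing entry is 42 − 44 = -2.
Column 6: 6 − 2 + 14 + 21 − 8 = 31, so its missing entry is 42 − 31 = 11.
Row 6: 10 + 27 − 6 + 1 + 11 = 43, so its missing entry is 42 − 43 = -1.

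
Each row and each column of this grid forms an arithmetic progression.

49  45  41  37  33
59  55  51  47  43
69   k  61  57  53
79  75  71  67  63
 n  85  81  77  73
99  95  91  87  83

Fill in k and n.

Along each row the entries change by -4 per step; down each column they change by 10.
Row 3: from 69 at column 1, stepping by -4 to column 2 gives 65.
Row 5: from 85 at column 2, stepping by -4 to column 1 gives 89.

k = 65, n = 89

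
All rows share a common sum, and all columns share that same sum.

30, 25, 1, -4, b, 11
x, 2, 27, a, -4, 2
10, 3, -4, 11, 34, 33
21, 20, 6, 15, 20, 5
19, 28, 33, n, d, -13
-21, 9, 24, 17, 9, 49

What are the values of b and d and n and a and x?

b = 24, d = 4, n = 16, a = 32, x = 28

Rows 3 and 4 both sum to 87, so that's the common total.
The known cells in row 1 total 63, leaving 87 − 63 = 24 for the blank.
The known cells in column 5 total 83, leaving 87 − 83 = 4 for the blank.
The known cells in row 5 total 71, leaving 87 − 71 = 16 for the blank.
The known cells in column 1 total 59, leaving 87 − 59 = 28 for the blank.
The known cells in row 2 total 55, leaving 87 − 55 = 32 for the blank.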